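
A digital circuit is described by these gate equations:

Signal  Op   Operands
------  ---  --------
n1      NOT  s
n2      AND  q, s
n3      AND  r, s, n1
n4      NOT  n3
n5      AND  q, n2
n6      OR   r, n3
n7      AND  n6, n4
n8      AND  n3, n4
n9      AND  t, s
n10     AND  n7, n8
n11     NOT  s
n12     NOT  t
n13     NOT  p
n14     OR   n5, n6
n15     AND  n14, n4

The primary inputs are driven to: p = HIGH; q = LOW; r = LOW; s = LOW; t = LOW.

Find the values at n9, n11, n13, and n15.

n9 = LOW; n11 = HIGH; n13 = LOW; n15 = LOW

n1 = NOT s = NOT LOW = HIGH
n2 = q AND s = LOW AND LOW = LOW
n3 = r AND s AND n1 = LOW AND LOW AND HIGH = LOW
n4 = NOT n3 = NOT LOW = HIGH
n5 = q AND n2 = LOW AND LOW = LOW
n6 = r OR n3 = LOW OR LOW = LOW
n9 = t AND s = LOW AND LOW = LOW
n11 = NOT s = NOT LOW = HIGH
n13 = NOT p = NOT HIGH = LOW
n14 = n5 OR n6 = LOW OR LOW = LOW
n15 = n14 AND n4 = LOW AND HIGH = LOW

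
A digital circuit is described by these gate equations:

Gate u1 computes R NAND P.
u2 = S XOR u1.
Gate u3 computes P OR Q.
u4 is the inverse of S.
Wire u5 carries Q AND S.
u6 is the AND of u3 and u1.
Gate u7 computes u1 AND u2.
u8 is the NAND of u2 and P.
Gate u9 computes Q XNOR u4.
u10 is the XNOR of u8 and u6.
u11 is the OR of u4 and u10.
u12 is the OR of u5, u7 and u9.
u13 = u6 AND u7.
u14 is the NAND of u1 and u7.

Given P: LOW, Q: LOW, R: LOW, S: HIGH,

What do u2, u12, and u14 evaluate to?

u2 = LOW; u12 = HIGH; u14 = HIGH

u1 = R NAND P = LOW NAND LOW = HIGH
u2 = S XOR u1 = HIGH XOR HIGH = LOW
u4 = NOT S = NOT HIGH = LOW
u5 = Q AND S = LOW AND HIGH = LOW
u7 = u1 AND u2 = HIGH AND LOW = LOW
u9 = Q XNOR u4 = LOW XNOR LOW = HIGH
u12 = u5 OR u7 OR u9 = LOW OR LOW OR HIGH = HIGH
u14 = u1 NAND u7 = HIGH NAND LOW = HIGH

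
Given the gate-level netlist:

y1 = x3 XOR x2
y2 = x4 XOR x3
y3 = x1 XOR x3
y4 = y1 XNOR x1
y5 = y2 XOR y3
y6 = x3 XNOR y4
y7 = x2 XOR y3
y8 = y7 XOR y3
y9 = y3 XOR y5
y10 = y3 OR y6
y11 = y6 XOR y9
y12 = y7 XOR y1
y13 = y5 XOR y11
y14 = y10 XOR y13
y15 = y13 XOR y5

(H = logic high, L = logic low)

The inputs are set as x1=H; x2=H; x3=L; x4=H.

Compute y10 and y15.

y1 = x3 XOR x2 = L XOR H = H
y2 = x4 XOR x3 = H XOR L = H
y3 = x1 XOR x3 = H XOR L = H
y4 = y1 XNOR x1 = H XNOR H = H
y5 = y2 XOR y3 = H XOR H = L
y6 = x3 XNOR y4 = L XNOR H = L
y9 = y3 XOR y5 = H XOR L = H
y10 = y3 OR y6 = H OR L = H
y11 = y6 XOR y9 = L XOR H = H
y13 = y5 XOR y11 = L XOR H = H
y15 = y13 XOR y5 = H XOR L = H

y10 = H, y15 = H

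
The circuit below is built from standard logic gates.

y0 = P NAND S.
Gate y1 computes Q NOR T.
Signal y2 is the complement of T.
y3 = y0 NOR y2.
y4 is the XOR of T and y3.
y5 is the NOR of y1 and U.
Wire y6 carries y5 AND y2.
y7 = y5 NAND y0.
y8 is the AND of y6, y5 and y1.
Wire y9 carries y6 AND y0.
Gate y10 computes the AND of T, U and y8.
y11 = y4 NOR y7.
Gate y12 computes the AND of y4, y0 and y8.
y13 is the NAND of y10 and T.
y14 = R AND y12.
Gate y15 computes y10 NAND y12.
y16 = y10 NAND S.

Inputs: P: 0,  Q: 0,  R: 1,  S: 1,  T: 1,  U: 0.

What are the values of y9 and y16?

y0 = P NAND S = 0 NAND 1 = 1
y1 = Q NOR T = 0 NOR 1 = 0
y2 = NOT T = NOT 1 = 0
y5 = y1 NOR U = 0 NOR 0 = 1
y6 = y5 AND y2 = 1 AND 0 = 0
y8 = y6 AND y5 AND y1 = 0 AND 1 AND 0 = 0
y9 = y6 AND y0 = 0 AND 1 = 0
y10 = T AND U AND y8 = 1 AND 0 AND 0 = 0
y16 = y10 NAND S = 0 NAND 1 = 1

y9 = 0; y16 = 1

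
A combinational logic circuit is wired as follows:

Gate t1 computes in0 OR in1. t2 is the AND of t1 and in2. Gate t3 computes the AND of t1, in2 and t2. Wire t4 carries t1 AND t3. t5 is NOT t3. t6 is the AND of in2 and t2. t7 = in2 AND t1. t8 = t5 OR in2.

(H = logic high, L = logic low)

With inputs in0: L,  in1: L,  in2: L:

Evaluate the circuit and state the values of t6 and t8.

t6 = L  t8 = H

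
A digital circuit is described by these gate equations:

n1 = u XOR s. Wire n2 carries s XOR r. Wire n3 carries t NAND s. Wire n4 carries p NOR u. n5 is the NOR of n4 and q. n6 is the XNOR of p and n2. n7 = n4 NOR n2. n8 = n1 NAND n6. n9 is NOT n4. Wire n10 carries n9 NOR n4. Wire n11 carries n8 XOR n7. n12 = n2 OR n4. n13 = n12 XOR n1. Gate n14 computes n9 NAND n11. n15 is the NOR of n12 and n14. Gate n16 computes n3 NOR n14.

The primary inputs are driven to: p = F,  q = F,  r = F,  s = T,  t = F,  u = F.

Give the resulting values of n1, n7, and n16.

n1 = u XOR s = F XOR T = T
n2 = s XOR r = T XOR F = T
n3 = t NAND s = F NAND T = T
n4 = p NOR u = F NOR F = T
n6 = p XNOR n2 = F XNOR T = F
n7 = n4 NOR n2 = T NOR T = F
n8 = n1 NAND n6 = T NAND F = T
n9 = NOT n4 = NOT T = F
n11 = n8 XOR n7 = T XOR F = T
n14 = n9 NAND n11 = F NAND T = T
n16 = n3 NOR n14 = T NOR T = F

n1 = T; n7 = F; n16 = F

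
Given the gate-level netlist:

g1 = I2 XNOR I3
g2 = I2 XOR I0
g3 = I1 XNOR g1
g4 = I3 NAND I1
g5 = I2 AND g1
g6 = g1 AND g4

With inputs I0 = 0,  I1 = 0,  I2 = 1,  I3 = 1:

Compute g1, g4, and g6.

g1 = 1  g4 = 1  g6 = 1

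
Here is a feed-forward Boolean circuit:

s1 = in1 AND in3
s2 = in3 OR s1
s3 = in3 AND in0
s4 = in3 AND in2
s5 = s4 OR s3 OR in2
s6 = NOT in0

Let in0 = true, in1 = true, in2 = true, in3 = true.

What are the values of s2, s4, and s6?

s1 = in1 AND in3 = true AND true = true
s2 = in3 OR s1 = true OR true = true
s4 = in3 AND in2 = true AND true = true
s6 = NOT in0 = NOT true = false

s2 = true, s4 = true, s6 = false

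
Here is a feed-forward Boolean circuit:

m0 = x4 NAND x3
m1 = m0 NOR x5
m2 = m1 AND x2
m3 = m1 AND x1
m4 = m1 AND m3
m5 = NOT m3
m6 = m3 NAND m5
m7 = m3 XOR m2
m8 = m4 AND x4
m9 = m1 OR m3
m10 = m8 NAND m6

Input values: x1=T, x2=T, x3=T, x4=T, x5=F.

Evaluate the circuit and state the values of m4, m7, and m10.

m4 = T, m7 = F, m10 = F

m0 = x4 NAND x3 = T NAND T = F
m1 = m0 NOR x5 = F NOR F = T
m2 = m1 AND x2 = T AND T = T
m3 = m1 AND x1 = T AND T = T
m4 = m1 AND m3 = T AND T = T
m5 = NOT m3 = NOT T = F
m6 = m3 NAND m5 = T NAND F = T
m7 = m3 XOR m2 = T XOR T = F
m8 = m4 AND x4 = T AND T = T
m10 = m8 NAND m6 = T NAND T = F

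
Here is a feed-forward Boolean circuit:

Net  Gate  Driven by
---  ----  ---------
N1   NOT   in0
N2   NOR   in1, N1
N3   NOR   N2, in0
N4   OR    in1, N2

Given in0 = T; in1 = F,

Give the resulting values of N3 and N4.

N3 = F, N4 = T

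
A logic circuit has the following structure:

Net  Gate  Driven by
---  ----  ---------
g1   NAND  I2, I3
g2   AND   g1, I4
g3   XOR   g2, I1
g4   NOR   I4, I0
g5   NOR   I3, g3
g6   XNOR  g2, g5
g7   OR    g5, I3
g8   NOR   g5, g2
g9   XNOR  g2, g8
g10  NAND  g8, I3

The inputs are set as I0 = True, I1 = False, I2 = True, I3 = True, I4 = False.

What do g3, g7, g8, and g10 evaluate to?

g3 = False, g7 = True, g8 = True, g10 = False

g1 = I2 NAND I3 = True NAND True = False
g2 = g1 AND I4 = False AND False = False
g3 = g2 XOR I1 = False XOR False = False
g5 = I3 NOR g3 = True NOR False = False
g7 = g5 OR I3 = False OR True = True
g8 = g5 NOR g2 = False NOR False = True
g10 = g8 NAND I3 = True NAND True = False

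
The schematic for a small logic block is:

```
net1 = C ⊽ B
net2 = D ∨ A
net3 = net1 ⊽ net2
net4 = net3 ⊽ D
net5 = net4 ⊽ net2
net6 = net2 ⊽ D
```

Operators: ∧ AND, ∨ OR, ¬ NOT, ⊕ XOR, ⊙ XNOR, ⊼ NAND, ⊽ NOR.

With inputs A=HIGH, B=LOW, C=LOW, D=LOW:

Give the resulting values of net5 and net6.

net1 = C NOR B = LOW NOR LOW = HIGH
net2 = D OR A = LOW OR HIGH = HIGH
net3 = net1 NOR net2 = HIGH NOR HIGH = LOW
net4 = net3 NOR D = LOW NOR LOW = HIGH
net5 = net4 NOR net2 = HIGH NOR HIGH = LOW
net6 = net2 NOR D = HIGH NOR LOW = LOW

net5 = LOW, net6 = LOW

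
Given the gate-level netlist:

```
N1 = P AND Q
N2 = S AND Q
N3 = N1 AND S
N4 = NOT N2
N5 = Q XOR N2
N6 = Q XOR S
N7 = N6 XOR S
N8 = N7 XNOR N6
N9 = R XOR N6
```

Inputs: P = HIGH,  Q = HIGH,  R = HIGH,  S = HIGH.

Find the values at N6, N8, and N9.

N6 = LOW, N8 = LOW, N9 = HIGH

N6 = Q XOR S = HIGH XOR HIGH = LOW
N7 = N6 XOR S = LOW XOR HIGH = HIGH
N8 = N7 XNOR N6 = HIGH XNOR LOW = LOW
N9 = R XOR N6 = HIGH XOR LOW = HIGH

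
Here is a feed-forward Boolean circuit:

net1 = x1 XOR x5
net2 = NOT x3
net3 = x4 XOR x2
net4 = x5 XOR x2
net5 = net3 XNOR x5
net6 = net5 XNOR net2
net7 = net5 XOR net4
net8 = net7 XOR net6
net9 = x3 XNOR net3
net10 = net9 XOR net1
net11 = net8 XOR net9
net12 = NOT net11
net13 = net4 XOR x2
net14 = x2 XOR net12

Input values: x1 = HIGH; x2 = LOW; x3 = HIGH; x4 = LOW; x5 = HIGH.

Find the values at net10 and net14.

net10 = LOW, net14 = HIGH

net1 = x1 XOR x5 = HIGH XOR HIGH = LOW
net2 = NOT x3 = NOT HIGH = LOW
net3 = x4 XOR x2 = LOW XOR LOW = LOW
net4 = x5 XOR x2 = HIGH XOR LOW = HIGH
net5 = net3 XNOR x5 = LOW XNOR HIGH = LOW
net6 = net5 XNOR net2 = LOW XNOR LOW = HIGH
net7 = net5 XOR net4 = LOW XOR HIGH = HIGH
net8 = net7 XOR net6 = HIGH XOR HIGH = LOW
net9 = x3 XNOR net3 = HIGH XNOR LOW = LOW
net10 = net9 XOR net1 = LOW XOR LOW = LOW
net11 = net8 XOR net9 = LOW XOR LOW = LOW
net12 = NOT net11 = NOT LOW = HIGH
net14 = x2 XOR net12 = LOW XOR HIGH = HIGH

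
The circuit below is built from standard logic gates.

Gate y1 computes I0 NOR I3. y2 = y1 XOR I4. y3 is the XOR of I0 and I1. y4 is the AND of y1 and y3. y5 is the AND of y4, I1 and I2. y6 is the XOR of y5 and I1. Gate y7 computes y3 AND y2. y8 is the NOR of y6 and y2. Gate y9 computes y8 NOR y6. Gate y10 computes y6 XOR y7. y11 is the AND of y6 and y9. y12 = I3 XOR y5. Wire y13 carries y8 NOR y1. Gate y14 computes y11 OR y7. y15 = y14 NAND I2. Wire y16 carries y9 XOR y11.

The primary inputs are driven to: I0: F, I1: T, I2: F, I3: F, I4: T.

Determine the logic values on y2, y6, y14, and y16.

y2 = F  y6 = T  y14 = F  y16 = F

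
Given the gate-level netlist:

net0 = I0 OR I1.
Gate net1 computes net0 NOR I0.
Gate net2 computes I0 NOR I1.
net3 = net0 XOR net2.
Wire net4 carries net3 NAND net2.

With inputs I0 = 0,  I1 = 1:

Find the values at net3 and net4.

net3 = 1; net4 = 1

net0 = I0 OR I1 = 0 OR 1 = 1
net2 = I0 NOR I1 = 0 NOR 1 = 0
net3 = net0 XOR net2 = 1 XOR 0 = 1
net4 = net3 NAND net2 = 1 NAND 0 = 1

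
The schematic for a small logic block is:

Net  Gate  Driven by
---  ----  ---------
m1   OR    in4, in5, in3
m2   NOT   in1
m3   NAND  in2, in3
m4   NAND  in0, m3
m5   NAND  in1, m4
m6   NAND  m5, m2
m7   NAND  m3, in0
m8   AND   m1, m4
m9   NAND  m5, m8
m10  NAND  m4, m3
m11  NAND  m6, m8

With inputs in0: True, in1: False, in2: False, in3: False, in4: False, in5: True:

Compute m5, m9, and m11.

m5 = True, m9 = True, m11 = True

m1 = in4 OR in5 OR in3 = False OR True OR False = True
m2 = NOT in1 = NOT False = True
m3 = in2 NAND in3 = False NAND False = True
m4 = in0 NAND m3 = True NAND True = False
m5 = in1 NAND m4 = False NAND False = True
m6 = m5 NAND m2 = True NAND True = False
m8 = m1 AND m4 = True AND False = False
m9 = m5 NAND m8 = True NAND False = True
m11 = m6 NAND m8 = False NAND False = True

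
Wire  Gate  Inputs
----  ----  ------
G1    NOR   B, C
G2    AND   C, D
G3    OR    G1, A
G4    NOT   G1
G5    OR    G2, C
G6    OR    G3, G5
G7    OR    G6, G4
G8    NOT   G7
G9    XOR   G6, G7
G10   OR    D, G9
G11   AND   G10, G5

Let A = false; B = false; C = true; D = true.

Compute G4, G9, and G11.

G1 = B NOR C = false NOR true = false
G2 = C AND D = true AND true = true
G3 = G1 OR A = false OR false = false
G4 = NOT G1 = NOT false = true
G5 = G2 OR C = true OR true = true
G6 = G3 OR G5 = false OR true = true
G7 = G6 OR G4 = true OR true = true
G9 = G6 XOR G7 = true XOR true = false
G10 = D OR G9 = true OR false = true
G11 = G10 AND G5 = true AND true = true

G4 = true; G9 = false; G11 = true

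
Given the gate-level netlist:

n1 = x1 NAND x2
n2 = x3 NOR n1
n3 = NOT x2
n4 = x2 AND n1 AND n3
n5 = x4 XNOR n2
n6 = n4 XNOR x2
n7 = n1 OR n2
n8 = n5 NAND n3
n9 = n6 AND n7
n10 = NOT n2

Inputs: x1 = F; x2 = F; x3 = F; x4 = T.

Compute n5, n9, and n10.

n1 = x1 NAND x2 = F NAND F = T
n2 = x3 NOR n1 = F NOR T = F
n3 = NOT x2 = NOT F = T
n4 = x2 AND n1 AND n3 = F AND T AND T = F
n5 = x4 XNOR n2 = T XNOR F = F
n6 = n4 XNOR x2 = F XNOR F = T
n7 = n1 OR n2 = T OR F = T
n9 = n6 AND n7 = T AND T = T
n10 = NOT n2 = NOT F = T

n5 = F, n9 = T, n10 = T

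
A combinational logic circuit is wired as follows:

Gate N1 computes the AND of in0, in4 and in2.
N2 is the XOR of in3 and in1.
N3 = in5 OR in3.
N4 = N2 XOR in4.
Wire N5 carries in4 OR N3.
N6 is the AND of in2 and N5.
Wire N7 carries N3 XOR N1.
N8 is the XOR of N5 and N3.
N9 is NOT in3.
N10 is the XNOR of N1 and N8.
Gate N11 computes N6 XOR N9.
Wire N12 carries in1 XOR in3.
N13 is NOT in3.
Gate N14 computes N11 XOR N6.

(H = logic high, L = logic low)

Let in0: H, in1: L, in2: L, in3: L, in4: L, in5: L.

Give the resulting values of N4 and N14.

N4 = L; N14 = H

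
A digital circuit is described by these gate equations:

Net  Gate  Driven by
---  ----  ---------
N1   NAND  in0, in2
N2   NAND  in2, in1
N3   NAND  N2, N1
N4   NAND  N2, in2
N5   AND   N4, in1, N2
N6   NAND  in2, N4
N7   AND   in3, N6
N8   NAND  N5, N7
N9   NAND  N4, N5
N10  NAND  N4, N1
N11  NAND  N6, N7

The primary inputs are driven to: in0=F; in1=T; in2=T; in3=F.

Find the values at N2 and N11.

N2 = F, N11 = T

N2 = in2 NAND in1 = T NAND T = F
N4 = N2 NAND in2 = F NAND T = T
N6 = in2 NAND N4 = T NAND T = F
N7 = in3 AND N6 = F AND F = F
N11 = N6 NAND N7 = F NAND F = T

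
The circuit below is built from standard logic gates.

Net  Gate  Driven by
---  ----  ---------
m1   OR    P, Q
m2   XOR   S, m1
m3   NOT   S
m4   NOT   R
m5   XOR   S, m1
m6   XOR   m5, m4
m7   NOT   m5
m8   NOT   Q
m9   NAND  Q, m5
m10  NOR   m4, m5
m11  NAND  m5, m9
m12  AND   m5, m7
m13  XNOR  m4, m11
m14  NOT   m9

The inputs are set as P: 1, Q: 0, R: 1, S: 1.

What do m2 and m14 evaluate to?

m2 = 0, m14 = 0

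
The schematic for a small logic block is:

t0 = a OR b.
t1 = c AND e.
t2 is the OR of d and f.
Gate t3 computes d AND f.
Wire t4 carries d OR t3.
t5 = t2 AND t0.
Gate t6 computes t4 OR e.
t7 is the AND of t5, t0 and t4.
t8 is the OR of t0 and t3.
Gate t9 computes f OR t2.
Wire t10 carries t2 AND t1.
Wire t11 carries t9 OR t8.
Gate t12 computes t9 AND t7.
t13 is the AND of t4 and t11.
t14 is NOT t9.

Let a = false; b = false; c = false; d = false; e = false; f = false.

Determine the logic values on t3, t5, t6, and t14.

t3 = false  t5 = false  t6 = false  t14 = true

t0 = a OR b = false OR false = false
t2 = d OR f = false OR false = false
t3 = d AND f = false AND false = false
t4 = d OR t3 = false OR false = false
t5 = t2 AND t0 = false AND false = false
t6 = t4 OR e = false OR false = false
t9 = f OR t2 = false OR false = false
t14 = NOT t9 = NOT false = true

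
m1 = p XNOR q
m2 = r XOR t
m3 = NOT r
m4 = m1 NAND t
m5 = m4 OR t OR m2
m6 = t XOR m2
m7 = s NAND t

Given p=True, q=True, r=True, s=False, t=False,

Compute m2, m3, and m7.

m2 = r XOR t = True XOR False = True
m3 = NOT r = NOT True = False
m7 = s NAND t = False NAND False = True

m2 = True  m3 = False  m7 = True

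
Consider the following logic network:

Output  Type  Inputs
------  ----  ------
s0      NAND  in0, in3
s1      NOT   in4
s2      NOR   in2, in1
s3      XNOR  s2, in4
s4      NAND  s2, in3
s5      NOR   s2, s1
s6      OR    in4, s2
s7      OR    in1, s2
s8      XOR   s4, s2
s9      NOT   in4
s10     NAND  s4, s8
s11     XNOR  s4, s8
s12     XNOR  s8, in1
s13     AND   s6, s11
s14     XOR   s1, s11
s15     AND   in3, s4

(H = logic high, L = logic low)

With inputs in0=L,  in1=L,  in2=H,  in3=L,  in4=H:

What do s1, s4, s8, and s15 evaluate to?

s1 = L, s4 = H, s8 = H, s15 = L

s1 = NOT in4 = NOT H = L
s2 = in2 NOR in1 = H NOR L = L
s4 = s2 NAND in3 = L NAND L = H
s8 = s4 XOR s2 = H XOR L = H
s15 = in3 AND s4 = L AND H = L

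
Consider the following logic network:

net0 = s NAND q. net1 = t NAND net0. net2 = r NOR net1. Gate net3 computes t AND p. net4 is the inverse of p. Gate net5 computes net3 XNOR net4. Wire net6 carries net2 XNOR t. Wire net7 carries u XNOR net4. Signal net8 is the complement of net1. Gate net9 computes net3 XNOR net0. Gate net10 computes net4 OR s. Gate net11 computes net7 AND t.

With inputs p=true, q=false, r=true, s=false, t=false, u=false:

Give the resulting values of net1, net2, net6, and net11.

net0 = s NAND q = false NAND false = true
net1 = t NAND net0 = false NAND true = true
net2 = r NOR net1 = true NOR true = false
net4 = NOT p = NOT true = false
net6 = net2 XNOR t = false XNOR false = true
net7 = u XNOR net4 = false XNOR false = true
net11 = net7 AND t = true AND false = false

net1 = true  net2 = false  net6 = true  net11 = false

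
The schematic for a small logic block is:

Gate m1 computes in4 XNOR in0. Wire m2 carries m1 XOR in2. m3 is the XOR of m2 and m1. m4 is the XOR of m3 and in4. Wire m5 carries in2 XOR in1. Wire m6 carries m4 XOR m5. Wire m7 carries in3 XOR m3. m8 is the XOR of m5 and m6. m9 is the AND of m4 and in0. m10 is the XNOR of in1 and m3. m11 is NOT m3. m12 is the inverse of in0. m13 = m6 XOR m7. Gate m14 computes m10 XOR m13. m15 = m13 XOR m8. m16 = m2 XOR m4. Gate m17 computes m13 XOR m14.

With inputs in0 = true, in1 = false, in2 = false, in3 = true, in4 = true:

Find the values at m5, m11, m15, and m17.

m5 = false, m11 = true, m15 = true, m17 = true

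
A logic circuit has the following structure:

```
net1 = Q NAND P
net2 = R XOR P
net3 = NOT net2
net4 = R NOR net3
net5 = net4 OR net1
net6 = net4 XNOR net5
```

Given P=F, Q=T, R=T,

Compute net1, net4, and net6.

net1 = T, net4 = F, net6 = F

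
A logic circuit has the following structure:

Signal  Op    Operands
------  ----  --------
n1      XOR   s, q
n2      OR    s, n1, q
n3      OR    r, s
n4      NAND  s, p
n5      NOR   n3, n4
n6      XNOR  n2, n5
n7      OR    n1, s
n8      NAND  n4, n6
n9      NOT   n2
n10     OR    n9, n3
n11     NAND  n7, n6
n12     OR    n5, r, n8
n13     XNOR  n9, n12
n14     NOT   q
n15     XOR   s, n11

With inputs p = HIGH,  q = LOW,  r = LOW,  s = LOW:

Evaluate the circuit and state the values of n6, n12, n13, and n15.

n1 = s XOR q = LOW XOR LOW = LOW
n2 = s OR n1 OR q = LOW OR LOW OR LOW = LOW
n3 = r OR s = LOW OR LOW = LOW
n4 = s NAND p = LOW NAND HIGH = HIGH
n5 = n3 NOR n4 = LOW NOR HIGH = LOW
n6 = n2 XNOR n5 = LOW XNOR LOW = HIGH
n7 = n1 OR s = LOW OR LOW = LOW
n8 = n4 NAND n6 = HIGH NAND HIGH = LOW
n9 = NOT n2 = NOT LOW = HIGH
n11 = n7 NAND n6 = LOW NAND HIGH = HIGH
n12 = n5 OR r OR n8 = LOW OR LOW OR LOW = LOW
n13 = n9 XNOR n12 = HIGH XNOR LOW = LOW
n15 = s XOR n11 = LOW XOR HIGH = HIGH

n6 = HIGH, n12 = LOW, n13 = LOW, n15 = HIGH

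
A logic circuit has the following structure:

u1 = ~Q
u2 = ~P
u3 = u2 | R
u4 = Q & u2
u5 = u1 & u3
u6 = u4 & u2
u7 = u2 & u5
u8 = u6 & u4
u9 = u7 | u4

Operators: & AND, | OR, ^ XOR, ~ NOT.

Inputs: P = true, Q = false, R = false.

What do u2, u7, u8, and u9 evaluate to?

u2 = false; u7 = false; u8 = false; u9 = false

u1 = NOT Q = NOT false = true
u2 = NOT P = NOT true = false
u3 = u2 OR R = false OR false = false
u4 = Q AND u2 = false AND false = false
u5 = u1 AND u3 = true AND false = false
u6 = u4 AND u2 = false AND false = false
u7 = u2 AND u5 = false AND false = false
u8 = u6 AND u4 = false AND false = false
u9 = u7 OR u4 = false OR false = false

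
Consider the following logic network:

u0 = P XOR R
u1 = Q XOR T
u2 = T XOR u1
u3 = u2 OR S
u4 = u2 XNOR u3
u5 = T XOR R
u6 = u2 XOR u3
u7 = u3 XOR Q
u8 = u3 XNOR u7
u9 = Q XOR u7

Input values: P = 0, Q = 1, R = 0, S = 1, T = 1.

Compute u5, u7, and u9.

u1 = Q XOR T = 1 XOR 1 = 0
u2 = T XOR u1 = 1 XOR 0 = 1
u3 = u2 OR S = 1 OR 1 = 1
u5 = T XOR R = 1 XOR 0 = 1
u7 = u3 XOR Q = 1 XOR 1 = 0
u9 = Q XOR u7 = 1 XOR 0 = 1

u5 = 1; u7 = 0; u9 = 1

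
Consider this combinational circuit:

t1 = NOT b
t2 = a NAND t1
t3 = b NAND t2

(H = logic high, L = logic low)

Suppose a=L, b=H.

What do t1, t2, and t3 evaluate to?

t1 = NOT b = NOT H = L
t2 = a NAND t1 = L NAND L = H
t3 = b NAND t2 = H NAND H = L

t1 = L, t2 = H, t3 = L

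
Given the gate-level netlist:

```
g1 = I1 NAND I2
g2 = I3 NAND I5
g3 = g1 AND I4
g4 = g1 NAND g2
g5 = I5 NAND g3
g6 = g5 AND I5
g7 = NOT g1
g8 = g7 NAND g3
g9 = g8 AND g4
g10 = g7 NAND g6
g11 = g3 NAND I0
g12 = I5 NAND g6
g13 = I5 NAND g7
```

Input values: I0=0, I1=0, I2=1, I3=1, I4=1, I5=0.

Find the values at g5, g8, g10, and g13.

g1 = I1 NAND I2 = 0 NAND 1 = 1
g3 = g1 AND I4 = 1 AND 1 = 1
g5 = I5 NAND g3 = 0 NAND 1 = 1
g6 = g5 AND I5 = 1 AND 0 = 0
g7 = NOT g1 = NOT 1 = 0
g8 = g7 NAND g3 = 0 NAND 1 = 1
g10 = g7 NAND g6 = 0 NAND 0 = 1
g13 = I5 NAND g7 = 0 NAND 0 = 1

g5 = 1; g8 = 1; g10 = 1; g13 = 1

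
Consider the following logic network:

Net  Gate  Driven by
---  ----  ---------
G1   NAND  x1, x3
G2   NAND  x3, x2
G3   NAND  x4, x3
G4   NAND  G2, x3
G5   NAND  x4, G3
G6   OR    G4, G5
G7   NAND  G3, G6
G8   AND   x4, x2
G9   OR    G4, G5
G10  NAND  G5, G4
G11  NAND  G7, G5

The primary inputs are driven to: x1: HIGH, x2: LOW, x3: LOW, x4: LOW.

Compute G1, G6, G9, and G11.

G1 = HIGH  G6 = HIGH  G9 = HIGH  G11 = HIGH

G1 = x1 NAND x3 = HIGH NAND LOW = HIGH
G2 = x3 NAND x2 = LOW NAND LOW = HIGH
G3 = x4 NAND x3 = LOW NAND LOW = HIGH
G4 = G2 NAND x3 = HIGH NAND LOW = HIGH
G5 = x4 NAND G3 = LOW NAND HIGH = HIGH
G6 = G4 OR G5 = HIGH OR HIGH = HIGH
G7 = G3 NAND G6 = HIGH NAND HIGH = LOW
G9 = G4 OR G5 = HIGH OR HIGH = HIGH
G11 = G7 NAND G5 = LOW NAND HIGH = HIGH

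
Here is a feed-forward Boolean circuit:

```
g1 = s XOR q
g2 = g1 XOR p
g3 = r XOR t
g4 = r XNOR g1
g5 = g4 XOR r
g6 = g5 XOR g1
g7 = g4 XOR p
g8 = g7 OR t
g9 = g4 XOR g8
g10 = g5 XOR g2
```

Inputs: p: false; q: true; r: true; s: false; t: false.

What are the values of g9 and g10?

g9 = false  g10 = true

g1 = s XOR q = false XOR true = true
g2 = g1 XOR p = true XOR false = true
g4 = r XNOR g1 = true XNOR true = true
g5 = g4 XOR r = true XOR true = false
g7 = g4 XOR p = true XOR false = true
g8 = g7 OR t = true OR false = true
g9 = g4 XOR g8 = true XOR true = false
g10 = g5 XOR g2 = false XOR true = true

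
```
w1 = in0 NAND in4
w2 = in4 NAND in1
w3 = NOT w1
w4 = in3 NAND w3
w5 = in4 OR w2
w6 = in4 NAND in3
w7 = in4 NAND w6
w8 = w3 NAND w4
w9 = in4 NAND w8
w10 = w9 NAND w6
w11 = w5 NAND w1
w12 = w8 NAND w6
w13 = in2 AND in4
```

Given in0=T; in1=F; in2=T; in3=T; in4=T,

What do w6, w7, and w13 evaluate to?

w6 = F, w7 = T, w13 = T

w6 = in4 NAND in3 = T NAND T = F
w7 = in4 NAND w6 = T NAND F = T
w13 = in2 AND in4 = T AND T = T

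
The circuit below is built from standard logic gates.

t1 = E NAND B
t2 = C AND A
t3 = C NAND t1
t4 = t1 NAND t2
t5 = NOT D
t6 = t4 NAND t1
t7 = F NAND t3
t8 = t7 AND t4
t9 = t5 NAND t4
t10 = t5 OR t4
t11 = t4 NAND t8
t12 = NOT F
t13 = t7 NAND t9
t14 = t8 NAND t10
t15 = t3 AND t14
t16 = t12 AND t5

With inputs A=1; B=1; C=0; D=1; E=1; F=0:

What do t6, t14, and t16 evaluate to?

t6 = 1, t14 = 0, t16 = 0

t1 = E NAND B = 1 NAND 1 = 0
t2 = C AND A = 0 AND 1 = 0
t3 = C NAND t1 = 0 NAND 0 = 1
t4 = t1 NAND t2 = 0 NAND 0 = 1
t5 = NOT D = NOT 1 = 0
t6 = t4 NAND t1 = 1 NAND 0 = 1
t7 = F NAND t3 = 0 NAND 1 = 1
t8 = t7 AND t4 = 1 AND 1 = 1
t10 = t5 OR t4 = 0 OR 1 = 1
t12 = NOT F = NOT 0 = 1
t14 = t8 NAND t10 = 1 NAND 1 = 0
t16 = t12 AND t5 = 1 AND 0 = 0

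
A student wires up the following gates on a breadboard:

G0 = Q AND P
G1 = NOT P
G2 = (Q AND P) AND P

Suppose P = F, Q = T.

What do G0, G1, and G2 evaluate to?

G0 = T AND F = F
G1 = NOT F = T
G2 = (T AND F) AND F = F

G0 = F, G1 = T, G2 = F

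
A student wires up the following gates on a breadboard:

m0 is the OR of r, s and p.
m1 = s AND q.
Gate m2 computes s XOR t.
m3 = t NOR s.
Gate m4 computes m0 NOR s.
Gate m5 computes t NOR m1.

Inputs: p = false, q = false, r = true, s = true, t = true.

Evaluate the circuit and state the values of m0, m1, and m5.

m0 = true, m1 = false, m5 = false

m0 = r OR s OR p = true OR true OR false = true
m1 = s AND q = true AND false = false
m5 = t NOR m1 = true NOR false = false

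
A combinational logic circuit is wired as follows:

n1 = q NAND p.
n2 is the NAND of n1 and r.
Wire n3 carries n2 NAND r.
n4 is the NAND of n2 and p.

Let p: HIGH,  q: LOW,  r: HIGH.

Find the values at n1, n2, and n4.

n1 = q NAND p = LOW NAND HIGH = HIGH
n2 = n1 NAND r = HIGH NAND HIGH = LOW
n4 = n2 NAND p = LOW NAND HIGH = HIGH

n1 = HIGH, n2 = LOW, n4 = HIGH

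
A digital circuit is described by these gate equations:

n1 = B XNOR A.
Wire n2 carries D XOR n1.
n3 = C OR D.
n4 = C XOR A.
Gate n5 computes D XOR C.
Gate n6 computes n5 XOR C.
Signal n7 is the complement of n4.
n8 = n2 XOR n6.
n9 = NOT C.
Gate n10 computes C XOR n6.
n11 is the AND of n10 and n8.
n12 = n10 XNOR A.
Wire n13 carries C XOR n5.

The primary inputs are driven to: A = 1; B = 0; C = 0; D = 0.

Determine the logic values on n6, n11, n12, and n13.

n1 = B XNOR A = 0 XNOR 1 = 0
n2 = D XOR n1 = 0 XOR 0 = 0
n5 = D XOR C = 0 XOR 0 = 0
n6 = n5 XOR C = 0 XOR 0 = 0
n8 = n2 XOR n6 = 0 XOR 0 = 0
n10 = C XOR n6 = 0 XOR 0 = 0
n11 = n10 AND n8 = 0 AND 0 = 0
n12 = n10 XNOR A = 0 XNOR 1 = 0
n13 = C XOR n5 = 0 XOR 0 = 0

n6 = 0; n11 = 0; n12 = 0; n13 = 0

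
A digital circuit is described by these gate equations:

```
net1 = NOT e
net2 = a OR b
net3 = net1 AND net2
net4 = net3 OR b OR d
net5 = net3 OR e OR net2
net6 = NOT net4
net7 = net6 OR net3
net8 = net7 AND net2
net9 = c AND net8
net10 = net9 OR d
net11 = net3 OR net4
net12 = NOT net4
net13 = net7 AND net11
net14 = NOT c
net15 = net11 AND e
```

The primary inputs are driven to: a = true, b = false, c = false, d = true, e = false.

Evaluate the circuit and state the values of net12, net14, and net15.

net1 = NOT e = NOT false = true
net2 = a OR b = true OR false = true
net3 = net1 AND net2 = true AND true = true
net4 = net3 OR b OR d = true OR false OR true = true
net11 = net3 OR net4 = true OR true = true
net12 = NOT net4 = NOT true = false
net14 = NOT c = NOT false = true
net15 = net11 AND e = true AND false = false

net12 = false  net14 = true  net15 = false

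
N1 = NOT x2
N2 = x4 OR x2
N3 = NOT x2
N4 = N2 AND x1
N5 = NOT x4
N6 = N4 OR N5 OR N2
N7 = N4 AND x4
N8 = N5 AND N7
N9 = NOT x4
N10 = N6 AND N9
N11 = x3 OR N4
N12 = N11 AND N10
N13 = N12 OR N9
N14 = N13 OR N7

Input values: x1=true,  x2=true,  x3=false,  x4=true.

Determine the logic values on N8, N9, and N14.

N8 = false, N9 = false, N14 = true

N2 = x4 OR x2 = true OR true = true
N4 = N2 AND x1 = true AND true = true
N5 = NOT x4 = NOT true = false
N6 = N4 OR N5 OR N2 = true OR false OR true = true
N7 = N4 AND x4 = true AND true = true
N8 = N5 AND N7 = false AND true = false
N9 = NOT x4 = NOT true = false
N10 = N6 AND N9 = true AND false = false
N11 = x3 OR N4 = false OR true = true
N12 = N11 AND N10 = true AND false = false
N13 = N12 OR N9 = false OR false = false
N14 = N13 OR N7 = false OR true = true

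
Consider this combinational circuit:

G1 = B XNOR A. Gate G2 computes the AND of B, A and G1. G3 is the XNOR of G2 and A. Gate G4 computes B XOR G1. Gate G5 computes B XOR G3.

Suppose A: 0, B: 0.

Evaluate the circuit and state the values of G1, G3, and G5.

G1 = B XNOR A = 0 XNOR 0 = 1
G2 = B AND A AND G1 = 0 AND 0 AND 1 = 0
G3 = G2 XNOR A = 0 XNOR 0 = 1
G5 = B XOR G3 = 0 XOR 1 = 1

G1 = 1; G3 = 1; G5 = 1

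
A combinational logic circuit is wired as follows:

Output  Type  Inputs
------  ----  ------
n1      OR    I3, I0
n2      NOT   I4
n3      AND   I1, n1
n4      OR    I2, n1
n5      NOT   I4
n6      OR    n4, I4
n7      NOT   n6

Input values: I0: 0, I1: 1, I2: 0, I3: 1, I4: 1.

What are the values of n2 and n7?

n1 = I3 OR I0 = 1 OR 0 = 1
n2 = NOT I4 = NOT 1 = 0
n4 = I2 OR n1 = 0 OR 1 = 1
n6 = n4 OR I4 = 1 OR 1 = 1
n7 = NOT n6 = NOT 1 = 0

n2 = 0; n7 = 0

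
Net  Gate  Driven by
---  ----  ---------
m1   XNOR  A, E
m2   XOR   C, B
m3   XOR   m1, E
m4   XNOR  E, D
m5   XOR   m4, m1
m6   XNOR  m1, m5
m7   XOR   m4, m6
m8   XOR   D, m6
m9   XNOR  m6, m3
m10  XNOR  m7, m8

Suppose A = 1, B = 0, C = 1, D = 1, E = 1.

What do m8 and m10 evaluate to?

m8 = 1; m10 = 1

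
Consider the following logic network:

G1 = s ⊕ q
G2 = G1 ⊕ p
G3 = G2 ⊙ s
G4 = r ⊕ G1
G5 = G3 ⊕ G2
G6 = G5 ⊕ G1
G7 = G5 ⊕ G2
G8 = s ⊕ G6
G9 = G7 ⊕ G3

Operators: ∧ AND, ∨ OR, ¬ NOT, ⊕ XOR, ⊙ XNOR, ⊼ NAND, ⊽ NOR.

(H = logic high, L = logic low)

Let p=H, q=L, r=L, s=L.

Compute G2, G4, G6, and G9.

G2 = H, G4 = L, G6 = H, G9 = L

G1 = s XOR q = L XOR L = L
G2 = G1 XOR p = L XOR H = H
G3 = G2 XNOR s = H XNOR L = L
G4 = r XOR G1 = L XOR L = L
G5 = G3 XOR G2 = L XOR H = H
G6 = G5 XOR G1 = H XOR L = H
G7 = G5 XOR G2 = H XOR H = L
G9 = G7 XOR G3 = L XOR L = L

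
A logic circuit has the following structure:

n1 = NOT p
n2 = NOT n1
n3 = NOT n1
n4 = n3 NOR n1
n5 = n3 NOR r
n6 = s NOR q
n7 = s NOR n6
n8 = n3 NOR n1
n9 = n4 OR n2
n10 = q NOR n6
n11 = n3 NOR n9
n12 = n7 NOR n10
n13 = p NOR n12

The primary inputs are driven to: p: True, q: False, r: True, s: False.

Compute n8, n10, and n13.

n8 = False  n10 = False  n13 = False

n1 = NOT p = NOT True = False
n3 = NOT n1 = NOT False = True
n6 = s NOR q = False NOR False = True
n7 = s NOR n6 = False NOR True = False
n8 = n3 NOR n1 = True NOR False = False
n10 = q NOR n6 = False NOR True = False
n12 = n7 NOR n10 = False NOR False = True
n13 = p NOR n12 = True NOR True = False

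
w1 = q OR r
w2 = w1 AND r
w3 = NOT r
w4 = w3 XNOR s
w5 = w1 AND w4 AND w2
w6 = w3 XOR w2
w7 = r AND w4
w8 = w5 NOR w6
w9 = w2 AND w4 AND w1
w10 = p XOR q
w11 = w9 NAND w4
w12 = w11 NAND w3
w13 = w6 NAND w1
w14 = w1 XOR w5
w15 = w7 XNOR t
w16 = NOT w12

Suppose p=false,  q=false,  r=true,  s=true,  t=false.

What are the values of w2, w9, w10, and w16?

w1 = q OR r = false OR true = true
w2 = w1 AND r = true AND true = true
w3 = NOT r = NOT true = false
w4 = w3 XNOR s = false XNOR true = false
w9 = w2 AND w4 AND w1 = true AND false AND true = false
w10 = p XOR q = false XOR false = false
w11 = w9 NAND w4 = false NAND false = true
w12 = w11 NAND w3 = true NAND false = true
w16 = NOT w12 = NOT true = false

w2 = true, w9 = false, w10 = false, w16 = false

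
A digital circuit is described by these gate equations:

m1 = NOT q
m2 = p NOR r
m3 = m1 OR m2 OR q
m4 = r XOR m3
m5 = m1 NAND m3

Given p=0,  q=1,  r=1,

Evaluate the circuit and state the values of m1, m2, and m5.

m1 = 0  m2 = 0  m5 = 1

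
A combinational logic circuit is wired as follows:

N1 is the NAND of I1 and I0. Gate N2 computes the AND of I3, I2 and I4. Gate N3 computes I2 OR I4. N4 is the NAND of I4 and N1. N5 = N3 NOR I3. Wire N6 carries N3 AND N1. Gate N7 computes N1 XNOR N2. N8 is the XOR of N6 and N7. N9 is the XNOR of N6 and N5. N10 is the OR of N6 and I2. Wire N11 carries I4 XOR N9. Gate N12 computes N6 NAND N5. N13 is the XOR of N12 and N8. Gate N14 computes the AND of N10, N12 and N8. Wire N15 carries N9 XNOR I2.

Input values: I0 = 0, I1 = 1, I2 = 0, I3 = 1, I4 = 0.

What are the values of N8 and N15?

N8 = 0, N15 = 0

N1 = I1 NAND I0 = 1 NAND 0 = 1
N2 = I3 AND I2 AND I4 = 1 AND 0 AND 0 = 0
N3 = I2 OR I4 = 0 OR 0 = 0
N5 = N3 NOR I3 = 0 NOR 1 = 0
N6 = N3 AND N1 = 0 AND 1 = 0
N7 = N1 XNOR N2 = 1 XNOR 0 = 0
N8 = N6 XOR N7 = 0 XOR 0 = 0
N9 = N6 XNOR N5 = 0 XNOR 0 = 1
N15 = N9 XNOR I2 = 1 XNOR 0 = 0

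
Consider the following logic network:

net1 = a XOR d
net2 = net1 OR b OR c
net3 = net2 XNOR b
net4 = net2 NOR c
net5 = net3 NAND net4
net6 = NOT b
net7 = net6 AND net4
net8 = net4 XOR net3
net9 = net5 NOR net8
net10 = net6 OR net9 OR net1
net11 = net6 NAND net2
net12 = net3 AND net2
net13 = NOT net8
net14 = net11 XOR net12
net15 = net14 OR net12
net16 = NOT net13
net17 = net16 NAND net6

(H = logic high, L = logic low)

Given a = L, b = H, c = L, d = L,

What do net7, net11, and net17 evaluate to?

net7 = L  net11 = H  net17 = H

net1 = a XOR d = L XOR L = L
net2 = net1 OR b OR c = L OR H OR L = H
net3 = net2 XNOR b = H XNOR H = H
net4 = net2 NOR c = H NOR L = L
net6 = NOT b = NOT H = L
net7 = net6 AND net4 = L AND L = L
net8 = net4 XOR net3 = L XOR H = H
net11 = net6 NAND net2 = L NAND H = H
net13 = NOT net8 = NOT H = L
net16 = NOT net13 = NOT L = H
net17 = net16 NAND net6 = H NAND L = H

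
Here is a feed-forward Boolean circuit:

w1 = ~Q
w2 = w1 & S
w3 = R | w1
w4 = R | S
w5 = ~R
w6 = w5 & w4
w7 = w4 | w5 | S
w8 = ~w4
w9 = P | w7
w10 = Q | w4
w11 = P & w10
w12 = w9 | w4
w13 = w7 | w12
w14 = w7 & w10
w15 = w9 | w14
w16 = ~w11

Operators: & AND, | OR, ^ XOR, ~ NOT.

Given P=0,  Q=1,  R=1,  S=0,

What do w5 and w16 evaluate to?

w5 = 0  w16 = 1

w4 = R OR S = 1 OR 0 = 1
w5 = NOT R = NOT 1 = 0
w10 = Q OR w4 = 1 OR 1 = 1
w11 = P AND w10 = 0 AND 1 = 0
w16 = NOT w11 = NOT 0 = 1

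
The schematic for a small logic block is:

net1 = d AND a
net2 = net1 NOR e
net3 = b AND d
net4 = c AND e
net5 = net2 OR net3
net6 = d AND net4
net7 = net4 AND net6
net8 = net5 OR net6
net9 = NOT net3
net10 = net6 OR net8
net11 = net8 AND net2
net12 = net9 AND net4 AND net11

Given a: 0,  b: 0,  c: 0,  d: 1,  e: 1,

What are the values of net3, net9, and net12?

net3 = 0  net9 = 1  net12 = 0

net1 = d AND a = 1 AND 0 = 0
net2 = net1 NOR e = 0 NOR 1 = 0
net3 = b AND d = 0 AND 1 = 0
net4 = c AND e = 0 AND 1 = 0
net5 = net2 OR net3 = 0 OR 0 = 0
net6 = d AND net4 = 1 AND 0 = 0
net8 = net5 OR net6 = 0 OR 0 = 0
net9 = NOT net3 = NOT 0 = 1
net11 = net8 AND net2 = 0 AND 0 = 0
net12 = net9 AND net4 AND net11 = 1 AND 0 AND 0 = 0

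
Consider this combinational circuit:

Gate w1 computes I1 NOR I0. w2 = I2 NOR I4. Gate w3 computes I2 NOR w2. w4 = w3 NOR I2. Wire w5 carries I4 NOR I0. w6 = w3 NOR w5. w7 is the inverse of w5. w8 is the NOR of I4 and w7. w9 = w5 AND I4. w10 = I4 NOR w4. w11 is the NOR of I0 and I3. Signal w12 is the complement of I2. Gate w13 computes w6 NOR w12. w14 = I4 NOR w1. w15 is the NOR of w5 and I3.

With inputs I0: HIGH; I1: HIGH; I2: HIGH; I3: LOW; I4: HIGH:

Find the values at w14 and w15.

w1 = I1 NOR I0 = HIGH NOR HIGH = LOW
w5 = I4 NOR I0 = HIGH NOR HIGH = LOW
w14 = I4 NOR w1 = HIGH NOR LOW = LOW
w15 = w5 NOR I3 = LOW NOR LOW = HIGH

w14 = LOW, w15 = HIGH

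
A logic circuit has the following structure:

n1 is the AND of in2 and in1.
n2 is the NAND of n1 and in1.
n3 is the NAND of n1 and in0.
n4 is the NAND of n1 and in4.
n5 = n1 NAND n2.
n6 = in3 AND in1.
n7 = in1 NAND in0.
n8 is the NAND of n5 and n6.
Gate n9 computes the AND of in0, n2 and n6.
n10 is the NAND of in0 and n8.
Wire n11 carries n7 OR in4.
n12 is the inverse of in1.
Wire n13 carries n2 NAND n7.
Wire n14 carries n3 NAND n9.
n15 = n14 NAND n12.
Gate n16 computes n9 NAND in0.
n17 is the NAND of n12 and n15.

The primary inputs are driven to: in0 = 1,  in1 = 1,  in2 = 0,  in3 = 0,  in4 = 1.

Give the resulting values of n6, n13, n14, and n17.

n6 = 0  n13 = 1  n14 = 1  n17 = 1

n1 = in2 AND in1 = 0 AND 1 = 0
n2 = n1 NAND in1 = 0 NAND 1 = 1
n3 = n1 NAND in0 = 0 NAND 1 = 1
n6 = in3 AND in1 = 0 AND 1 = 0
n7 = in1 NAND in0 = 1 NAND 1 = 0
n9 = in0 AND n2 AND n6 = 1 AND 1 AND 0 = 0
n12 = NOT in1 = NOT 1 = 0
n13 = n2 NAND n7 = 1 NAND 0 = 1
n14 = n3 NAND n9 = 1 NAND 0 = 1
n15 = n14 NAND n12 = 1 NAND 0 = 1
n17 = n12 NAND n15 = 0 NAND 1 = 1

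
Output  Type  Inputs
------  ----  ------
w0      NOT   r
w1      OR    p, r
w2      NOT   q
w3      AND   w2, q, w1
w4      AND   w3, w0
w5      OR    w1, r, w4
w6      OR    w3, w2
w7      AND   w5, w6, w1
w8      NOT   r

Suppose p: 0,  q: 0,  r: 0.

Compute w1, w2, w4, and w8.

w0 = NOT r = NOT 0 = 1
w1 = p OR r = 0 OR 0 = 0
w2 = NOT q = NOT 0 = 1
w3 = w2 AND q AND w1 = 1 AND 0 AND 0 = 0
w4 = w3 AND w0 = 0 AND 1 = 0
w8 = NOT r = NOT 0 = 1

w1 = 0  w2 = 1  w4 = 0  w8 = 1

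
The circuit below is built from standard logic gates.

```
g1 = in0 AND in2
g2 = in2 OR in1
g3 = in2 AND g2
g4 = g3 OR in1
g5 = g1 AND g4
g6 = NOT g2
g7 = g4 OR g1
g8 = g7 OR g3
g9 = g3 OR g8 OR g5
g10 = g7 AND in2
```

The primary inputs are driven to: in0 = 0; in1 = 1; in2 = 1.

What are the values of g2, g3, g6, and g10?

g1 = in0 AND in2 = 0 AND 1 = 0
g2 = in2 OR in1 = 1 OR 1 = 1
g3 = in2 AND g2 = 1 AND 1 = 1
g4 = g3 OR in1 = 1 OR 1 = 1
g6 = NOT g2 = NOT 1 = 0
g7 = g4 OR g1 = 1 OR 0 = 1
g10 = g7 AND in2 = 1 AND 1 = 1

g2 = 1  g3 = 1  g6 = 0  g10 = 1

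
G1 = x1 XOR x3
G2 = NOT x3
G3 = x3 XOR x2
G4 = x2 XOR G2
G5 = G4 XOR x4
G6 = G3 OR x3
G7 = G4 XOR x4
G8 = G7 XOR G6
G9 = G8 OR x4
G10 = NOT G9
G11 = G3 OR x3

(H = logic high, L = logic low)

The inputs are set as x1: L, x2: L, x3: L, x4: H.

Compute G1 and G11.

G1 = L, G11 = L

G1 = x1 XOR x3 = L XOR L = L
G3 = x3 XOR x2 = L XOR L = L
G11 = G3 OR x3 = L OR L = L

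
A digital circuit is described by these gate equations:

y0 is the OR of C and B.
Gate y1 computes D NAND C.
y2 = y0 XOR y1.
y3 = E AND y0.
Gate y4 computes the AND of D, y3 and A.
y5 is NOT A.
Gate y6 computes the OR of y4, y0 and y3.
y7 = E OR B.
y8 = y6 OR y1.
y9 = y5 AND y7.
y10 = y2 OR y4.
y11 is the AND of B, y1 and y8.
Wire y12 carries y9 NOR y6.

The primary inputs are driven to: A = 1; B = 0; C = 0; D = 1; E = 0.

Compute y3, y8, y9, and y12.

y0 = C OR B = 0 OR 0 = 0
y1 = D NAND C = 1 NAND 0 = 1
y3 = E AND y0 = 0 AND 0 = 0
y4 = D AND y3 AND A = 1 AND 0 AND 1 = 0
y5 = NOT A = NOT 1 = 0
y6 = y4 OR y0 OR y3 = 0 OR 0 OR 0 = 0
y7 = E OR B = 0 OR 0 = 0
y8 = y6 OR y1 = 0 OR 1 = 1
y9 = y5 AND y7 = 0 AND 0 = 0
y12 = y9 NOR y6 = 0 NOR 0 = 1

y3 = 0  y8 = 1  y9 = 0  y12 = 1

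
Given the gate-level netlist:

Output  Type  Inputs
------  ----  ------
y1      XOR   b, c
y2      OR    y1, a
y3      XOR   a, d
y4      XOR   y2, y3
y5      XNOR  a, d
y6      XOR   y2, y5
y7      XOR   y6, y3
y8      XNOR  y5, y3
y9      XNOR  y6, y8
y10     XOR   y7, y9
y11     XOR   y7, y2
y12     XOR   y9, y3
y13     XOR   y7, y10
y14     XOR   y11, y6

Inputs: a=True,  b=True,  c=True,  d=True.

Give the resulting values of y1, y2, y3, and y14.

y1 = b XOR c = True XOR True = False
y2 = y1 OR a = False OR True = True
y3 = a XOR d = True XOR True = False
y5 = a XNOR d = True XNOR True = True
y6 = y2 XOR y5 = True XOR True = False
y7 = y6 XOR y3 = False XOR False = False
y11 = y7 XOR y2 = False XOR True = True
y14 = y11 XOR y6 = True XOR False = True

y1 = False, y2 = True, y3 = False, y14 = True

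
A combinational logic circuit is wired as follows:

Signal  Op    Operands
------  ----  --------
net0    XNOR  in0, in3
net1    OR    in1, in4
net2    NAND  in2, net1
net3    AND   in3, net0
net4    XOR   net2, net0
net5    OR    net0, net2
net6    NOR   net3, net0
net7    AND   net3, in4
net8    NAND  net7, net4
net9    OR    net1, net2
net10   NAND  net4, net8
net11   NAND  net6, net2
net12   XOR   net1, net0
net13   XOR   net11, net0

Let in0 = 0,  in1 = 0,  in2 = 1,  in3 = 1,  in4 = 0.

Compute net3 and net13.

net3 = 0  net13 = 0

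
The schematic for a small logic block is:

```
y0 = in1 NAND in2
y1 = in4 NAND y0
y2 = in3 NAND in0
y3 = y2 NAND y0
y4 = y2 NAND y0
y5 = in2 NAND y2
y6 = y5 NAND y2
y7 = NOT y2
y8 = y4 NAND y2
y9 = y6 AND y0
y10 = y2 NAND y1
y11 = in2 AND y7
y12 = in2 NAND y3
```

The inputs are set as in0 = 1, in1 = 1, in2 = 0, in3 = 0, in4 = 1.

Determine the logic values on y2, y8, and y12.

y0 = in1 NAND in2 = 1 NAND 0 = 1
y2 = in3 NAND in0 = 0 NAND 1 = 1
y3 = y2 NAND y0 = 1 NAND 1 = 0
y4 = y2 NAND y0 = 1 NAND 1 = 0
y8 = y4 NAND y2 = 0 NAND 1 = 1
y12 = in2 NAND y3 = 0 NAND 0 = 1

y2 = 1, y8 = 1, y12 = 1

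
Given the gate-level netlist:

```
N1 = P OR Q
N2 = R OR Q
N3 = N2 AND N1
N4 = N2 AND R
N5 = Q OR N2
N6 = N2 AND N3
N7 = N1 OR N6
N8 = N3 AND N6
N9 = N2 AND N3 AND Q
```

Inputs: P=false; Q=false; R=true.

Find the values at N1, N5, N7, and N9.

N1 = false; N5 = true; N7 = false; N9 = false

N1 = P OR Q = false OR false = false
N2 = R OR Q = true OR false = true
N3 = N2 AND N1 = true AND false = false
N5 = Q OR N2 = false OR true = true
N6 = N2 AND N3 = true AND false = false
N7 = N1 OR N6 = false OR false = false
N9 = N2 AND N3 AND Q = true AND false AND false = false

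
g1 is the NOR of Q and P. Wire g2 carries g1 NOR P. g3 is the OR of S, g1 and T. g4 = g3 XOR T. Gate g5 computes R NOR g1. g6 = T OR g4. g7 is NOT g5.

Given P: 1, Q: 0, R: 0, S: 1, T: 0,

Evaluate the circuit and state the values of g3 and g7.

g1 = Q NOR P = 0 NOR 1 = 0
g3 = S OR g1 OR T = 1 OR 0 OR 0 = 1
g5 = R NOR g1 = 0 NOR 0 = 1
g7 = NOT g5 = NOT 1 = 0

g3 = 1; g7 = 0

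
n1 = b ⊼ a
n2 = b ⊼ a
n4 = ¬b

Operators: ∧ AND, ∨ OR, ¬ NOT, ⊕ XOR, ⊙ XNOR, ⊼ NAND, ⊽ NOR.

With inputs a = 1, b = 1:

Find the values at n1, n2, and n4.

n1 = 1 ⊼ 1 = 0
n2 = 1 ⊼ 1 = 0
n4 = ¬1 = 0

n1 = 0, n2 = 0, n4 = 0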